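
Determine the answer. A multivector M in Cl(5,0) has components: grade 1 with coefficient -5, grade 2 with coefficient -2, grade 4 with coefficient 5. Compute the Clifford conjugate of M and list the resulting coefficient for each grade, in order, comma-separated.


Clifford conjugate sign for grade k: (-1)^(k(k+1)/2)
Grade 1: (-1)^(1*2/2) = (-1)^1 = -1, coeff -5 -> 5
Grade 2: (-1)^(2*3/2) = (-1)^3 = -1, coeff -2 -> 2
Grade 4: (-1)^(4*5/2) = (-1)^10 = 1, coeff 5 -> 5
Conjugated coefficients: 5, 2, 5


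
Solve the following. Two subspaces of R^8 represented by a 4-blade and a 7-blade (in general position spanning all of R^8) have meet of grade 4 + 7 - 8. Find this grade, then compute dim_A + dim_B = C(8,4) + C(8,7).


Meet grade = grade(A) + grade(B) - n
= 4 + 7 - 8 = 3
C(8,4) = 70
C(8,7) = 8
dim_A + dim_B = 70 + 8 = 78


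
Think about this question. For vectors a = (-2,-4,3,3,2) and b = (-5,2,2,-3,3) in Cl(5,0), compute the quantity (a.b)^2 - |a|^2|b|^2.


a . b = (-2)*(-5) + (-4)*2 + 3*2 + 3*(-3) + 2*3
= 10 + (-8) + 6 + (-9) + 6 = 5
|a|^2 = (-2)^2 + (-4)^2 + 3^2 + 3^2 + 2^2 = 42
|b|^2 = (-5)^2 + 2^2 + 2^2 + (-3)^2 + 3^2 = 51
(a.b)^2 = 5^2 = 25
|a|^2 * |b|^2 = 42 * 51 = 2142
Result = 25 - 2142 = -2117


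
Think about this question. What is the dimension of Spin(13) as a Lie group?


Spin(n) double-covers SO(n); both have Lie algebra so(n) of dimension n(n-1)/2.
n = 13
n(n-1) = 13 * 12 = 156
dim Spin(13) = 156/2 = 78


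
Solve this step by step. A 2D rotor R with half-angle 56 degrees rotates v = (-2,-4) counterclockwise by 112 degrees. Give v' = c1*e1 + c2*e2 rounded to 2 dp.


Rotor R = cos(56deg) - sin(56deg)*e12
Rotation angle theta = 2 * 56 = 112 degrees
v' = R*v*~R rotates v by theta.
cos(112deg) = -0.3746, sin(112deg) = 0.9272
v'_1 = -2*cos(112deg) - (-4)*sin(112deg)
= -2*(-0.3746) - (-4)*0.9272
= 4.46
v'_2 = -2*sin(112deg) + (-4)*cos(112deg)
= -2*0.9272 + (-4)*(-0.3746)
= -0.36
v' = 4.46*e1 - 0.36*e2


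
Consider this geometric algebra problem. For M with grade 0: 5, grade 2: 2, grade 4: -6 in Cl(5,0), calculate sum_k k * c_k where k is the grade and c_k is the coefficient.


Grade-weighted sum = sum of grade_k * coefficient_k
0*5 = 0
2*2 = 4
4*(-6) = -24
Total = 0 + 4 + (-24) = -20


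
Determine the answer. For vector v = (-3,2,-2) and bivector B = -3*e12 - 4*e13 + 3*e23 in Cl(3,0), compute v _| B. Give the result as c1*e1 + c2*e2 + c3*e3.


Left contraction v _| B = <vB>_1 (grade-1 part of the geometric product vB).
Using e1_|e12 = e2, e2_|e12 = -e1, e1_|e13 = e3, e3_|e13 = -e1, e2_|e23 = e3, e3_|e23 = -e2:
e1 coeff: -v2*b12 - v3*b13 = -(2)*(-3) - (-2)*(-4) = -2
e2 coeff: v1*b12 - v3*b23 = (-3)*(-3) - (-2)*(3) = 15
e3 coeff: v1*b13 + v2*b23 = (-3)*(-4) + (2)*(3) = 18
v _| B = -2*e1 + 15*e2 + 18*e3


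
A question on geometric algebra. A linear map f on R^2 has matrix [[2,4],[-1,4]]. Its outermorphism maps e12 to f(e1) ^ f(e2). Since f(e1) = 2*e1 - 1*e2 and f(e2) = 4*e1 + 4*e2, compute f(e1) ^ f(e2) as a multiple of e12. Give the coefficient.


The outermorphism of a linear map f sends e1^e2 to f(e1)^f(e2).
f(e1) = 2*e1 - 1*e2
f(e2) = 4*e1 + 4*e2
f(e1) ^ f(e2) = (2*e1 - 1*e2) ^ (4*e1 + 4*e2)
= 2*4*e12 + (-1)*4*e21
= (8 - (-4))*e12
= 12*e12
Coefficient = 12


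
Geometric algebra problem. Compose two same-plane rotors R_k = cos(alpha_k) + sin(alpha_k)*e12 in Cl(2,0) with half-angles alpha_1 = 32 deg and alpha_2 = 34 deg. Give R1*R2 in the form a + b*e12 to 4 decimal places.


Same-plane rotors commute and their half-angles add:
R1*R2 = cos(a1 + a2) + sin(a1 + a2)*e12.
a1 + a2 = 32 + 34 = 66 deg
cos(66 deg) = 0.4067
sin(66 deg) = 0.9135
R1*R2 = 0.4067 + 0.9135*e12


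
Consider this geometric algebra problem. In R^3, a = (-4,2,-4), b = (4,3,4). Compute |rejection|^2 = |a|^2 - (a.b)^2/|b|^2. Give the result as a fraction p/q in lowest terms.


|a|^2 = (-4)^2 + 2^2 + (-4)^2 = 36
|b|^2 = 4^2 + 3^2 + 4^2 = 41
a . b = (-4)*4 + 2*3 + (-4)*4 = -26
(a.b)^2 = (-26)^2 = 676
|rej|^2 = 36 - 676/41
= (1476 - 676)/41
= 800/41
In lowest terms: 800/41


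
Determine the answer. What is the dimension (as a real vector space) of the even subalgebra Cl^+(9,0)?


Even subalgebra dimension = 2^(n-1)
n = 9 + 0 = 9
2^(9 - 1) = 2^8 = 256
Verification: sum of C(9,k) for even k = 1 + 36 + 126 + 84 + 9 = 256
Result = 256


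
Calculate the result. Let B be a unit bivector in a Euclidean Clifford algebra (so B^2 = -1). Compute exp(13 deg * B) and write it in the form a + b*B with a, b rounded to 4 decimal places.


For a unit bivector B with B^2 = -1, the exponential series gives
e^(theta*B) = cos(theta) + sin(theta)*B (the GA analogue of Euler's formula).
theta = 13 degrees = 0.226893 rad
cos(13 deg) = 0.9744
sin(13 deg) = 0.2250
exp(theta*B) = 0.9744 + 0.2250*B


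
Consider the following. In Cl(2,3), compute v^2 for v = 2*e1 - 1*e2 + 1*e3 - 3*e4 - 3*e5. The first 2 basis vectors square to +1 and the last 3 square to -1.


v^2 = sum of c_i^2 * e_i^2
Positive signature terms (e_i^2 = +1): 2^2 + (-1)^2 = 5
Negative signature terms (e_j^2 = -1): 1^2 + (-3)^2 + (-3)^2 = 19
v^2 = 5 - 19 = -14


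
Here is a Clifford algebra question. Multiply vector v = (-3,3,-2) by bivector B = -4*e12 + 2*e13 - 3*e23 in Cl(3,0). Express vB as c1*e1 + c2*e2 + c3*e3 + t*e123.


vB has grade-1 (vector) and grade-3 (trivector) parts: vB = (v _| B) + (v ^ B).
Vector part <vB>_1:
  e1: -v2*b12 - v3*b13 = -(3)*(-4) - (-2)*(2) = 16
  e2: v1*b12 - v3*b23 = (-3)*(-4) - (-2)*(-3) = 6
  e3: v1*b13 + v2*b23 = (-3)*(2) + (3)*(-3) = -15
Trivector part <vB>_3:
  e123: v1*b23 - v2*b13 + v3*b12 = (-3)*(-3) - (3)*(2) + (-2)*(-4) = 11
vB = 16*e1 + 6*e2 - 15*e3 + 11*e123


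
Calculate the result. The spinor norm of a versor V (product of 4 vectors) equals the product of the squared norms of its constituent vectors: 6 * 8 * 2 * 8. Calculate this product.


Spinor norm N(V) = |v1|^2 * |v2|^2 * ... * |v4|^2
= 6 * 8 * 2 * 8
Running product: 6, 48, 96, 768
N(V) = 768


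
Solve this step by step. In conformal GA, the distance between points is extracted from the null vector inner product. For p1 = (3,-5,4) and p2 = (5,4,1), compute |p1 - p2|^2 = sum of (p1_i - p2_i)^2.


p1 - p2 = (-2, -9, 3)
|p1 - p2|^2 = (-2)^2 + (-9)^2 + 3^2
= 4 + 81 + 9
= 94


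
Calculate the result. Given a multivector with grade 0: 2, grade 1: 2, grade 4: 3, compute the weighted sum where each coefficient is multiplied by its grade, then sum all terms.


Grade-weighted sum = sum of grade_k * coefficient_k
0*2 = 0
1*2 = 2
4*3 = 12
Total = 0 + 2 + 12 = 14


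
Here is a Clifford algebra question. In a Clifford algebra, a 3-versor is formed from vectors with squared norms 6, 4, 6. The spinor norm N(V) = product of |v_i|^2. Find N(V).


Spinor norm N(V) = |v1|^2 * |v2|^2 * ... * |v3|^2
= 6 * 4 * 6
Running product: 6, 24, 144
N(V) = 144


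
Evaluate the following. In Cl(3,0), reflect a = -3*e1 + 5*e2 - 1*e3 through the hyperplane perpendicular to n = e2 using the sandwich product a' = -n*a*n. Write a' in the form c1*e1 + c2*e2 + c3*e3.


Reflection formula: a' = -n*a*n, with n = e2 (unit vector, n^2 = 1).
For reflection through hyperplane perp to e2:
The component along e2 flips sign, others stay.
a = (-3, 5, -1)
a' = (-3, -5, -1)
a' = -3*e1 - 5*e2 - 1*e3


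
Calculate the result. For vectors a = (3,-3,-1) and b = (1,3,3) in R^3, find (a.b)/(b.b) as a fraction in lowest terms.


Projection coefficient = (a . b) / (b . b)
a . b = 3*1 + (-3)*3 + (-1)*3
= 3 + (-9) + (-3) = -9
b . b = 1^2 + 3^2 + 3^2
= 1 + 9 + 9 = 19
Coefficient = -9/19
In lowest terms: -9/19


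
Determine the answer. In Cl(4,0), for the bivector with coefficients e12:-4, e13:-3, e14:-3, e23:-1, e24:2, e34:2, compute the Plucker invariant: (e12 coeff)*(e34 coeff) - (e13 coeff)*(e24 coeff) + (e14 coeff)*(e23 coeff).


Plucker relation: af - be + cd
a*f = (-4)*2 = -8
b*e = (-3)*2 = -6
c*d = (-3)*(-1) = 3
af - be + cd = -8 - (-6) + 3
= 1


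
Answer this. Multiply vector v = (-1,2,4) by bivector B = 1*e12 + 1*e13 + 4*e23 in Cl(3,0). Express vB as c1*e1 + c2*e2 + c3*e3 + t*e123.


vB has grade-1 (vector) and grade-3 (trivector) parts: vB = (v _| B) + (v ^ B).
Vector part <vB>_1:
  e1: -v2*b12 - v3*b13 = -(2)*(1) - (4)*(1) = -6
  e2: v1*b12 - v3*b23 = (-1)*(1) - (4)*(4) = -17
  e3: v1*b13 + v2*b23 = (-1)*(1) + (2)*(4) = 7
Trivector part <vB>_3:
  e123: v1*b23 - v2*b13 + v3*b12 = (-1)*(4) - (2)*(1) + (4)*(1) = -2
vB = -6*e1 - 17*e2 + 7*e3 - 2*e123


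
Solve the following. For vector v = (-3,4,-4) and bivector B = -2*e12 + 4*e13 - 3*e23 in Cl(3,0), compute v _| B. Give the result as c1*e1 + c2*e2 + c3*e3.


Left contraction v _| B = <vB>_1 (grade-1 part of the geometric product vB).
Using e1_|e12 = e2, e2_|e12 = -e1, e1_|e13 = e3, e3_|e13 = -e1, e2_|e23 = e3, e3_|e23 = -e2:
e1 coeff: -v2*b12 - v3*b13 = -(4)*(-2) - (-4)*(4) = 24
e2 coeff: v1*b12 - v3*b23 = (-3)*(-2) - (-4)*(-3) = -6
e3 coeff: v1*b13 + v2*b23 = (-3)*(4) + (4)*(-3) = -24
v _| B = 24*e1 - 6*e2 - 24*e3


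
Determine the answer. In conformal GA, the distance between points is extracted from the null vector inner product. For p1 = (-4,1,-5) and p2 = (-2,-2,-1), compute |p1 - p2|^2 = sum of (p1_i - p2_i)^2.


p1 - p2 = (-2, 3, -4)
|p1 - p2|^2 = (-2)^2 + 3^2 + (-4)^2
= 4 + 9 + 16
= 29


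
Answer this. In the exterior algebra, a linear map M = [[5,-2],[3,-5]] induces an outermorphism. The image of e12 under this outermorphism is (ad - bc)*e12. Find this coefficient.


The outermorphism of a linear map f sends e1^e2 to f(e1)^f(e2).
f(e1) = 5*e1 + 3*e2
f(e2) = -2*e1 - 5*e2
f(e1) ^ f(e2) = (5*e1 + 3*e2) ^ (-2*e1 - 5*e2)
= 5*(-5)*e12 + 3*(-2)*e21
= (-25 - (-6))*e12
= -19*e12
Coefficient = -19


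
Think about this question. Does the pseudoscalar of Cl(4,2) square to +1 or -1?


The pseudoscalar I = e1...e_n (product of all n generators) of Cl(p,q) satisfies I^2 = (-1)^(q + n(n-1)/2).
p = 4, q = 2, n = p + q = 6
n(n-1)/2 = 6 * 5 / 2 = 15
Exponent = q + n(n-1)/2 = 2 + 15 = 17
I^2 = (-1)^17 = -1


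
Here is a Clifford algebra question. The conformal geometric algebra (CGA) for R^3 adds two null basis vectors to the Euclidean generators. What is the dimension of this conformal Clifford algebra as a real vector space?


The conformal model of R^3 uses Cl(4,1): the 3 Euclidean generators plus two extra orthogonal generators e+ (e+^2 = +1) and e- (e-^2 = -1), from which the null vectors e0, einf are built.
Number of generators m = 3 + 2 = 5.
dim Cl(p,q) = 2^m = 2^5 = 32


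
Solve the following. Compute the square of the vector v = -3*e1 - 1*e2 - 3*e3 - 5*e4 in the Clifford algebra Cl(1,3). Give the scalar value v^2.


v^2 = sum of c_i^2 * e_i^2
Positive signature terms (e_i^2 = +1): (-3)^2 = 9
Negative signature terms (e_j^2 = -1): (-1)^2 + (-3)^2 + (-5)^2 = 35
v^2 = 9 - 35 = -26


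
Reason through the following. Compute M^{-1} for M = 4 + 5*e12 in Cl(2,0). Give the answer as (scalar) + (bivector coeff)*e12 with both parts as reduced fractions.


M = 4 + 5*e12, where e12^2 = -1.
Since M commutes with its reverse ~M = a - b*e12, M * ~M = a^2 - b^2*e12^2 = a^2 + b^2.
So M^{-1} = ~M / (a^2 + b^2) = (a - b*e12)/(a^2 + b^2).
a^2 + b^2 = 16 + 25 = 41
Scalar part = 4/41 = 4/41
Bivector coeff = -5/41 = -5/41
M^{-1} = 4/41 - 5/41*e12


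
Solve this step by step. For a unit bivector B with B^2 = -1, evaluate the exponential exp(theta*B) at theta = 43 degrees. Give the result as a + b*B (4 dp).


For a unit bivector B with B^2 = -1, the exponential series gives
e^(theta*B) = cos(theta) + sin(theta)*B (the GA analogue of Euler's formula).
theta = 43 degrees = 0.750492 rad
cos(43 deg) = 0.7314
sin(43 deg) = 0.6820
exp(theta*B) = 0.7314 + 0.6820*B


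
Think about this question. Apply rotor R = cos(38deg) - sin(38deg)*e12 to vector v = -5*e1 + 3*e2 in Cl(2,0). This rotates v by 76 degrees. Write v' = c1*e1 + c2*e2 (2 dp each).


Rotor R = cos(38deg) - sin(38deg)*e12
Rotation angle theta = 2 * 38 = 76 degrees
v' = R*v*~R rotates v by theta.
cos(76deg) = 0.2419, sin(76deg) = 0.9703
v'_1 = -5*cos(76deg) - 3*sin(76deg)
= -5*0.2419 - 3*0.9703
= -4.12
v'_2 = -5*sin(76deg) + 3*cos(76deg)
= -5*0.9703 + 3*0.2419
= -4.13
v' = -4.12*e1 - 4.13*e2


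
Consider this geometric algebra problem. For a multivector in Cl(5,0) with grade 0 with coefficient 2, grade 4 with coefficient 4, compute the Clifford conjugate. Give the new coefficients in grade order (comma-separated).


Clifford conjugate sign for grade k: (-1)^(k(k+1)/2)
Grade 0: (-1)^(0*1/2) = (-1)^0 = 1, coeff 2 -> 2
Grade 4: (-1)^(4*5/2) = (-1)^10 = 1, coeff 4 -> 4
Conjugated coefficients: 2, 4


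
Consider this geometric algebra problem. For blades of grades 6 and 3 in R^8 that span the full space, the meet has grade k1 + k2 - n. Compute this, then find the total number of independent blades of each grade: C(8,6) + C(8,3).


Meet grade = grade(A) + grade(B) - n
= 6 + 3 - 8 = 1
C(8,6) = 28
C(8,3) = 56
dim_A + dim_B = 28 + 56 = 84


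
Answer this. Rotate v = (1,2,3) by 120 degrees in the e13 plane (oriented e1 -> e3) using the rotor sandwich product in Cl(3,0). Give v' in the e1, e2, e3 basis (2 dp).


Rotor R = cos(60deg) - sin(60deg)*e13
Rotation angle theta = 2 * 60 = 120 degrees in the e13 plane (e1 -> e3).
The component perpendicular to the plane (e2) is invariant: v'_2 = v2 = 2.00
cos(120deg) = -0.5000, sin(120deg) = 0.8660
v'_1 = v1*cos(theta) - v3*sin(theta) = 1*(-0.5000) - 3*0.8660 = -3.10
v'_3 = v1*sin(theta) + v3*cos(theta) = 1*0.8660 + 3*(-0.5000) = -0.63
v' = -3.10*e1 + 2.00*e2 - 0.63*e3


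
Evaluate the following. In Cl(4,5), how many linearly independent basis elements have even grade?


Even subalgebra dimension = 2^(n-1)
n = 4 + 5 = 9
2^(9 - 1) = 2^8 = 256
Verification: sum of C(9,k) for even k = 1 + 36 + 126 + 84 + 9 = 256
Result = 256


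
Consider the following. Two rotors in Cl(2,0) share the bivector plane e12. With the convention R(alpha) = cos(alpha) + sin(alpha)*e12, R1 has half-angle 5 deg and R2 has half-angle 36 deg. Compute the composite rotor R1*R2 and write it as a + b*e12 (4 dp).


Same-plane rotors commute and their half-angles add:
R1*R2 = cos(a1 + a2) + sin(a1 + a2)*e12.
a1 + a2 = 5 + 36 = 41 deg
cos(41 deg) = 0.7547
sin(41 deg) = 0.6561
R1*R2 = 0.7547 + 0.6561*e12


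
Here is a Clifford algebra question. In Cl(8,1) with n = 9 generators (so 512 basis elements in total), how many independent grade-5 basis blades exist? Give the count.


Number of grade-k basis blades in Cl(p,q) with n = p + q is C(n, k).
n = 8 + 1 = 9
C(9, 5) = 9! / (5! * 4!)
= 362880 / (120 * 24)
= 126


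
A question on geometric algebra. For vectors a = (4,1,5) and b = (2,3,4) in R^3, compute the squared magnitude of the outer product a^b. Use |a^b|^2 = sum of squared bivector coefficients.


a wedge b = (a1*b2 - a2*b1)*e12 + (a1*b3 - a3*b1)*e13 + (a2*b3 - a3*b2)*e23
e12 coeff: 4*3 - 1*2 = 12 - 2 = 10
e13 coeff: 4*4 - 5*2 = 16 - 10 = 6
e23 coeff: 1*4 - 5*3 = 4 - 15 = -11
|a wedge b|^2 = 10^2 + 6^2 + (-11)^2
= 100 + 36 + 121
= 257


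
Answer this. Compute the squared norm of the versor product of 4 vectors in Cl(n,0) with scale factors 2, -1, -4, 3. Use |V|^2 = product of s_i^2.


Each vector v_i has |v_i|^2 = s_i^2
Squared scales: 2^2 = 4, (-1)^2 = 1, (-4)^2 = 16, 3^2 = 9
|V|^2 = 4 * 1 * 16 * 9
= 576


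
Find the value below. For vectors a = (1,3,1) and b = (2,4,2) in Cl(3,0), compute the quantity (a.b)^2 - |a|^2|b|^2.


a . b = 1*2 + 3*4 + 1*2
= 2 + 12 + 2 = 16
|a|^2 = 1^2 + 3^2 + 1^2 = 11
|b|^2 = 2^2 + 4^2 + 2^2 = 24
(a.b)^2 = 16^2 = 256
|a|^2 * |b|^2 = 11 * 24 = 264
Result = 256 - 264 = -8


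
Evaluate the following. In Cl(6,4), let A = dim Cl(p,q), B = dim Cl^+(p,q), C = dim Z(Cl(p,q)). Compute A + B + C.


n = 6 + 4 = 10
Total dim = 2^10 = 1024
Even subalgebra dim = 2^9 = 512
n is even, so center dim = 1
Sum = 1024 + 512 + 1 = 1537


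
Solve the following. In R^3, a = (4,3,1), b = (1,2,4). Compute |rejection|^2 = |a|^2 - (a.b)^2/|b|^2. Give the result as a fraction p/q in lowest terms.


|a|^2 = 4^2 + 3^2 + 1^2 = 26
|b|^2 = 1^2 + 2^2 + 4^2 = 21
a . b = 4*1 + 3*2 + 1*4 = 14
(a.b)^2 = 14^2 = 196
|rej|^2 = 26 - 196/21
= (546 - 196)/21
= 350/21
In lowest terms: 50/3


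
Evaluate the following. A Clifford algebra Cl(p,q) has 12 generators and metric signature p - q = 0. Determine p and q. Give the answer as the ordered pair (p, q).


We need p + q = 12 and p - q = 0.
Adding: 2p = 12 + 0 = 12, so p = 6.
Then q = 12 - 6 = 6.
(p, q) = (6, 6)


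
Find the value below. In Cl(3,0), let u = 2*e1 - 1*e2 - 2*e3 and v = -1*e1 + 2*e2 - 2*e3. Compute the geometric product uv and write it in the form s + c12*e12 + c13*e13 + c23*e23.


In Cl(3,0): e_i^2 = 1, e_ie_j = -e_je_i for i != j.
Scalar part = u . v = 2*(-1) + (-1)*2 + (-2)*(-2)
= -2 + (-2) + 4 = 0
e12 coeff = 2*2 - (-1)*(-1) = 4 - 1 = 3
e13 coeff = 2*(-2) - (-2)*(-1) = -4 - 2 = -6
e23 coeff = (-1)*(-2) - (-2)*2 = 2 - (-4) = 6
uv = 0 + 3*e12 - 6*e13 + 6*e23


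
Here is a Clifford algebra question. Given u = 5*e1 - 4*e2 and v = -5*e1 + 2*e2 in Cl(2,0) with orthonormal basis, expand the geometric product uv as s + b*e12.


Expand: (5*e1 - 4*e2)(-5*e1 + 2*e2)
= 5*(-5)*e1e1 + 5*2*e1e2 + (-4)*(-5)*e2e1 + (-4)*2*e2e2
Using e1^2 = e2^2 = 1, e2e1 = -e1e2:
Scalar part s = 5*(-5) + (-4)*2 = -25 + (-8) = -33
Bivector part b = 5*2 - (-4)*(-5) = 10 - 20 = -10
uv = -33 - 10*e12


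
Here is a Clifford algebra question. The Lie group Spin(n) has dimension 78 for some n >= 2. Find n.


dim Spin(n) = dim so(n) = n(n-1)/2.
Solve n(n-1)/2 = 78, i.e. n^2 - n - 156 = 0.
Discriminant = 1 + 8*78 = 625
n = (1 + sqrt(625))/2 = (1 + 25)/2 = 13


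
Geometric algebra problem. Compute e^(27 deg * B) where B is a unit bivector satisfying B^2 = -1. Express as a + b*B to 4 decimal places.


For a unit bivector B with B^2 = -1, the exponential series gives
e^(theta*B) = cos(theta) + sin(theta)*B (the GA analogue of Euler's formula).
theta = 27 degrees = 0.471239 rad
cos(27 deg) = 0.8910
sin(27 deg) = 0.4540
exp(theta*B) = 0.8910 + 0.4540*B


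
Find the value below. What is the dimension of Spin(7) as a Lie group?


Spin(n) double-covers SO(n); both have Lie algebra so(n) of dimension n(n-1)/2.
n = 7
n(n-1) = 7 * 6 = 42
dim Spin(7) = 42/2 = 21


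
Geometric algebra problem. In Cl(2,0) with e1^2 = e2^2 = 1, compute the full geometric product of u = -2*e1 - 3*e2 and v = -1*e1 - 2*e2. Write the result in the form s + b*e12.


Expand: (-2*e1 - 3*e2)(-1*e1 - 2*e2)
= (-2)*(-1)*e1e1 + (-2)*(-2)*e1e2 + (-3)*(-1)*e2e1 + (-3)*(-2)*e2e2
Using e1^2 = e2^2 = 1, e2e1 = -e1e2:
Scalar part s = (-2)*(-1) + (-3)*(-2) = 2 + 6 = 8
Bivector part b = (-2)*(-2) - (-3)*(-1) = 4 - 3 = 1
uv = 8 + 1*e12


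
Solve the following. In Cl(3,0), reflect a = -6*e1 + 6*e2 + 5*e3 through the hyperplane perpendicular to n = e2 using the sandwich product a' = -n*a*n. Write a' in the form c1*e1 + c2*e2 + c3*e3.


Reflection formula: a' = -n*a*n, with n = e2 (unit vector, n^2 = 1).
For reflection through hyperplane perp to e2:
The component along e2 flips sign, others stay.
a = (-6, 6, 5)
a' = (-6, -6, 5)
a' = -6*e1 - 6*e2 + 5*e3


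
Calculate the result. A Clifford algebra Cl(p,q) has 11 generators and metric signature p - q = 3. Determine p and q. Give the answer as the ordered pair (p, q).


We need p + q = 11 and p - q = 3.
Adding: 2p = 11 + 3 = 14, so p = 7.
Then q = 11 - 7 = 4.
(p, q) = (7, 4)


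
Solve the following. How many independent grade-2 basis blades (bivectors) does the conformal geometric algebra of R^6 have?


The conformal model of R^6 uses Cl(7,1) with m = 6 + 2 = 8 generators.
Number of grade-2 blades = C(m, 2) = C(8, 2)
= 8*7/2 = 28


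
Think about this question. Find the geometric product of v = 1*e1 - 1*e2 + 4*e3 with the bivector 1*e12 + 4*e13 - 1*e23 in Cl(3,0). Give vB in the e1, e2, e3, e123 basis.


vB has grade-1 (vector) and grade-3 (trivector) parts: vB = (v _| B) + (v ^ B).
Vector part <vB>_1:
  e1: -v2*b12 - v3*b13 = -(-1)*(1) - (4)*(4) = -15
  e2: v1*b12 - v3*b23 = (1)*(1) - (4)*(-1) = 5
  e3: v1*b13 + v2*b23 = (1)*(4) + (-1)*(-1) = 5
Trivector part <vB>_3:
  e123: v1*b23 - v2*b13 + v3*b12 = (1)*(-1) - (-1)*(4) + (4)*(1) = 7
vB = -15*e1 + 5*e2 + 5*e3 + 7*e123


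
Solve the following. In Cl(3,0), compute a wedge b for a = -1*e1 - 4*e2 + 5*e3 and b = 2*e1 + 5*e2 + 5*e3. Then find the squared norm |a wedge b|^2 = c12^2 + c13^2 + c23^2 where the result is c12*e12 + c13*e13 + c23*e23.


a wedge b = (a1*b2 - a2*b1)*e12 + (a1*b3 - a3*b1)*e13 + (a2*b3 - a3*b2)*e23
e12 coeff: (-1)*5 - (-4)*2 = -5 - (-8) = 3
e13 coeff: (-1)*5 - 5*2 = -5 - 10 = -15
e23 coeff: (-4)*5 - 5*5 = -20 - 25 = -45
|a wedge b|^2 = 3^2 + (-15)^2 + (-45)^2
= 9 + 225 + 2025
= 2259


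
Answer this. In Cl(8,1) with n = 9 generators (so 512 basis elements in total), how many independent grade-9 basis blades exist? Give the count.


Number of grade-k basis blades in Cl(p,q) with n = p + q is C(n, k).
n = 8 + 1 = 9
C(9, 9) = 9! / (9! * 0!)
= 362880 / (362880 * 1)
= 1


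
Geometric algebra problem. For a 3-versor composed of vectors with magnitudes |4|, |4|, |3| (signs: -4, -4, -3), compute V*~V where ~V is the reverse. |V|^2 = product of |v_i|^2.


Each vector v_i has |v_i|^2 = s_i^2
Squared scales: (-4)^2 = 16, (-4)^2 = 16, (-3)^2 = 9
|V|^2 = 16 * 16 * 9
= 2304


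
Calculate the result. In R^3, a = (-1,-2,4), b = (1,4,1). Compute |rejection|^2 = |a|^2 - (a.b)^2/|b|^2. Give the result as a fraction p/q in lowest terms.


|a|^2 = (-1)^2 + (-2)^2 + 4^2 = 21
|b|^2 = 1^2 + 4^2 + 1^2 = 18
a . b = (-1)*1 + (-2)*4 + 4*1 = -5
(a.b)^2 = (-5)^2 = 25
|rej|^2 = 21 - 25/18
= (378 - 25)/18
= 353/18
In lowest terms: 353/18


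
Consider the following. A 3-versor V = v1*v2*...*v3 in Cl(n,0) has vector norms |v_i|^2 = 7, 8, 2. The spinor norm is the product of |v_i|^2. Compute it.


Spinor norm N(V) = |v1|^2 * |v2|^2 * ... * |v3|^2
= 7 * 8 * 2
Running product: 7, 56, 112
N(V) = 112


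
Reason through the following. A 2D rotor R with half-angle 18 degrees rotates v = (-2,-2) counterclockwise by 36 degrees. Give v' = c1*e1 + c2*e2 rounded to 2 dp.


Rotor R = cos(18deg) - sin(18deg)*e12
Rotation angle theta = 2 * 18 = 36 degrees
v' = R*v*~R rotates v by theta.
cos(36deg) = 0.8090, sin(36deg) = 0.5878
v'_1 = -2*cos(36deg) - (-2)*sin(36deg)
= -2*0.8090 - (-2)*0.5878
= -0.44
v'_2 = -2*sin(36deg) + (-2)*cos(36deg)
= -2*0.5878 + (-2)*0.8090
= -2.79
v' = -0.44*e1 - 2.79*e2


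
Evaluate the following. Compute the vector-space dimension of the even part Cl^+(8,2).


Even subalgebra dimension = 2^(n-1)
n = 8 + 2 = 10
2^(10 - 1) = 2^9 = 512
Verification: sum of C(10,k) for even k = 1 + 45 + 210 + 210 + 45 + 1 = 512
Result = 512


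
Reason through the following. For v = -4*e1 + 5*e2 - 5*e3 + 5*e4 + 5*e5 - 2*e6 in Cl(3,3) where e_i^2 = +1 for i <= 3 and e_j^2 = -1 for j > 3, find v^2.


v^2 = sum of c_i^2 * e_i^2
Positive signature terms (e_i^2 = +1): (-4)^2 + 5^2 + (-5)^2 = 66
Negative signature terms (e_j^2 = -1): 5^2 + 5^2 + (-2)^2 = 54
v^2 = 66 - 54 = 12


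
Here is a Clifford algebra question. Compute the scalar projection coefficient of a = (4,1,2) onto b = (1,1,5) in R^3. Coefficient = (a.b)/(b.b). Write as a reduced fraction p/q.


Projection coefficient = (a . b) / (b . b)
a . b = 4*1 + 1*1 + 2*5
= 4 + 1 + 10 = 15
b . b = 1^2 + 1^2 + 5^2
= 1 + 1 + 25 = 27
Coefficient = 15/27
In lowest terms: 5/9


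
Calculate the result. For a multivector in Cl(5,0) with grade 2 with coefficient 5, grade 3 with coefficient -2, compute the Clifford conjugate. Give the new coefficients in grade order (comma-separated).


Clifford conjugate sign for grade k: (-1)^(k(k+1)/2)
Grade 2: (-1)^(2*3/2) = (-1)^3 = -1, coeff 5 -> -5
Grade 3: (-1)^(3*4/2) = (-1)^6 = 1, coeff -2 -> -2
Conjugated coefficients: -5, -2


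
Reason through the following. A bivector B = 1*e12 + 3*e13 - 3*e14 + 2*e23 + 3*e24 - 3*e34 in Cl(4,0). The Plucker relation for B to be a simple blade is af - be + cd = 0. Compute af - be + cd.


Plucker relation: af - be + cd
a*f = 1*(-3) = -3
b*e = 3*3 = 9
c*d = (-3)*2 = -6
af - be + cd = -3 - 9 + (-6)
= -18


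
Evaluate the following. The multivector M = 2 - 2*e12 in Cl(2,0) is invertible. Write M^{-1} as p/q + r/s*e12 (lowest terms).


M = 2 - 2*e12, where e12^2 = -1.
Since M commutes with its reverse ~M = a - b*e12, M * ~M = a^2 - b^2*e12^2 = a^2 + b^2.
So M^{-1} = ~M / (a^2 + b^2) = (a - b*e12)/(a^2 + b^2).
a^2 + b^2 = 4 + 4 = 8
Scalar part = 2/8 = 1/4
Bivector coeff = 2/8 = 1/4
M^{-1} = 1/4 + 1/4*e12


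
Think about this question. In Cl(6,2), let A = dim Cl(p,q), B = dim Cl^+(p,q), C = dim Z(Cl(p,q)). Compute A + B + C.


n = 6 + 2 = 8
Total dim = 2^8 = 256
Even subalgebra dim = 2^7 = 128
n is even, so center dim = 1
Sum = 256 + 128 + 1 = 385


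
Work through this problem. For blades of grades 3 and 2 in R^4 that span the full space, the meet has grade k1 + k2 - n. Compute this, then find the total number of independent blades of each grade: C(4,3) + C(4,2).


Meet grade = grade(A) + grade(B) - n
= 3 + 2 - 4 = 1
C(4,3) = 4
C(4,2) = 6
dim_A + dim_B = 4 + 6 = 10


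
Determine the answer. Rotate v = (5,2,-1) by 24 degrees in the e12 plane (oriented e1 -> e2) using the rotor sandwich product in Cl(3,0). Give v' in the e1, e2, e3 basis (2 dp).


Rotor R = cos(12deg) - sin(12deg)*e12
Rotation angle theta = 2 * 12 = 24 degrees in the e12 plane (e1 -> e2).
The component perpendicular to the plane (e3) is invariant: v'_3 = v3 = -1.00
cos(24deg) = 0.9135, sin(24deg) = 0.4067
v'_1 = v1*cos(theta) - v2*sin(theta) = 5*0.9135 - 2*0.4067 = 3.75
v'_2 = v1*sin(theta) + v2*cos(theta) = 5*0.4067 + 2*0.9135 = 3.86
v' = 3.75*e1 + 3.86*e2 - 1.00*e3


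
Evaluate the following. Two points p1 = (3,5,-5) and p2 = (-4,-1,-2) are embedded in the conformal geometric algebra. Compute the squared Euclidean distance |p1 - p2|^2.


p1 - p2 = (7, 6, -3)
|p1 - p2|^2 = 7^2 + 6^2 + (-3)^2
= 49 + 36 + 9
= 94


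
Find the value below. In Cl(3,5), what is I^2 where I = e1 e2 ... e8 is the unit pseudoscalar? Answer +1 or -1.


The pseudoscalar I = e1...e_n (product of all n generators) of Cl(p,q) satisfies I^2 = (-1)^(q + n(n-1)/2).
p = 3, q = 5, n = p + q = 8
n(n-1)/2 = 8 * 7 / 2 = 28
Exponent = q + n(n-1)/2 = 5 + 28 = 33
I^2 = (-1)^33 = -1


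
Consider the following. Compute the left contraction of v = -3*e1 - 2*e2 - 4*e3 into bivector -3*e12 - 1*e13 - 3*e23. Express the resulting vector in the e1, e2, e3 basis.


Left contraction v _| B = <vB>_1 (grade-1 part of the geometric product vB).
Using e1_|e12 = e2, e2_|e12 = -e1, e1_|e13 = e3, e3_|e13 = -e1, e2_|e23 = e3, e3_|e23 = -e2:
e1 coeff: -v2*b12 - v3*b13 = -(-2)*(-3) - (-4)*(-1) = -10
e2 coeff: v1*b12 - v3*b23 = (-3)*(-3) - (-4)*(-3) = -3
e3 coeff: v1*b13 + v2*b23 = (-3)*(-1) + (-2)*(-3) = 9
v _| B = -10*e1 - 3*e2 + 9*e3


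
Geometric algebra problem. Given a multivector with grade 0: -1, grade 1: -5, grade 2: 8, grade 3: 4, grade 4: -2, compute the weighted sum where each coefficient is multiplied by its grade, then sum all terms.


Grade-weighted sum = sum of grade_k * coefficient_k
0*(-1) = 0
1*(-5) = -5
2*8 = 16
3*4 = 12
4*(-2) = -8
Total = 0 + (-5) + 16 + 12 + (-8) = 15


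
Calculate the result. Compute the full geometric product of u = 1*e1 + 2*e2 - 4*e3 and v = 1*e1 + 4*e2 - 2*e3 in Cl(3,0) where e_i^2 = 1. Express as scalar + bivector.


In Cl(3,0): e_i^2 = 1, e_ie_j = -e_je_i for i != j.
Scalar part = u . v = 1*1 + 2*4 + (-4)*(-2)
= 1 + 8 + 8 = 17
e12 coeff = 1*4 - 2*1 = 4 - 2 = 2
e13 coeff = 1*(-2) - (-4)*1 = -2 - (-4) = 2
e23 coeff = 2*(-2) - (-4)*4 = -4 - (-16) = 12
uv = 17 + 2*e12 + 2*e13 + 12*e23


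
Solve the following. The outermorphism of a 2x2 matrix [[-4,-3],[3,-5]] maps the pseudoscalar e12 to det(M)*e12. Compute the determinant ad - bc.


The outermorphism of a linear map f sends e1^e2 to f(e1)^f(e2).
f(e1) = -4*e1 + 3*e2
f(e2) = -3*e1 - 5*e2
f(e1) ^ f(e2) = (-4*e1 + 3*e2) ^ (-3*e1 - 5*e2)
= (-4)*(-5)*e12 + 3*(-3)*e21
= (20 - (-9))*e12
= 29*e12
Coefficient = 29


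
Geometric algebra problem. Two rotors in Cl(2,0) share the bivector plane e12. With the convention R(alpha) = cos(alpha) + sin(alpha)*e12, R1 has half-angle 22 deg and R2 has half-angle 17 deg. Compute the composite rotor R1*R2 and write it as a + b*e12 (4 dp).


Same-plane rotors commute and their half-angles add:
R1*R2 = cos(a1 + a2) + sin(a1 + a2)*e12.
a1 + a2 = 22 + 17 = 39 deg
cos(39 deg) = 0.7771
sin(39 deg) = 0.6293
R1*R2 = 0.7771 + 0.6293*e12


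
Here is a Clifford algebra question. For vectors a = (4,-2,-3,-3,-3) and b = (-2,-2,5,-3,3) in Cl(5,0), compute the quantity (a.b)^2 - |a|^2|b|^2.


a . b = 4*(-2) + (-2)*(-2) + (-3)*5 + (-3)*(-3) + (-3)*3
= -8 + 4 + (-15) + 9 + (-9) = -19
|a|^2 = 4^2 + (-2)^2 + (-3)^2 + (-3)^2 + (-3)^2 = 47
|b|^2 = (-2)^2 + (-2)^2 + 5^2 + (-3)^2 + 3^2 = 51
(a.b)^2 = (-19)^2 = 361
|a|^2 * |b|^2 = 47 * 51 = 2397
Result = 361 - 2397 = -2036


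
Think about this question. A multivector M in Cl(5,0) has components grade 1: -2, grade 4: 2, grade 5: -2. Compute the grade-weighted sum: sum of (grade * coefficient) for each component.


Grade-weighted sum = sum of grade_k * coefficient_k
1*(-2) = -2
4*2 = 8
5*(-2) = -10
Total = -2 + 8 + (-10) = -4


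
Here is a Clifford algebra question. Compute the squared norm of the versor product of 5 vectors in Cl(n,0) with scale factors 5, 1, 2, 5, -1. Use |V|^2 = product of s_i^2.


Each vector v_i has |v_i|^2 = s_i^2
Squared scales: 5^2 = 25, 1^2 = 1, 2^2 = 4, 5^2 = 25, (-1)^2 = 1
|V|^2 = 25 * 1 * 4 * 25 * 1
= 2500


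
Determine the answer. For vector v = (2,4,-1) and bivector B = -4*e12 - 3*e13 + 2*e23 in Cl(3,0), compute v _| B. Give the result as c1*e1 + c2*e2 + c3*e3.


Left contraction v _| B = <vB>_1 (grade-1 part of the geometric product vB).
Using e1_|e12 = e2, e2_|e12 = -e1, e1_|e13 = e3, e3_|e13 = -e1, e2_|e23 = e3, e3_|e23 = -e2:
e1 coeff: -v2*b12 - v3*b13 = -(4)*(-4) - (-1)*(-3) = 13
e2 coeff: v1*b12 - v3*b23 = (2)*(-4) - (-1)*(2) = -6
e3 coeff: v1*b13 + v2*b23 = (2)*(-3) + (4)*(2) = 2
v _| B = 13*e1 - 6*e2 + 2*e3


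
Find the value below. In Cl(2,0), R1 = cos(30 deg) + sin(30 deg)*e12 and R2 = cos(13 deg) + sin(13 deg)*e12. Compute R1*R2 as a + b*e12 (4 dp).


Same-plane rotors commute and their half-angles add:
R1*R2 = cos(a1 + a2) + sin(a1 + a2)*e12.
a1 + a2 = 30 + 13 = 43 deg
cos(43 deg) = 0.7314
sin(43 deg) = 0.6820
R1*R2 = 0.7314 + 0.6820*e12


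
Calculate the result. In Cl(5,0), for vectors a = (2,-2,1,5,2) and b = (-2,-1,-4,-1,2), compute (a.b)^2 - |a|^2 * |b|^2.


a . b = 2*(-2) + (-2)*(-1) + 1*(-4) + 5*(-1) + 2*2
= -4 + 2 + (-4) + (-5) + 4 = -7
|a|^2 = 2^2 + (-2)^2 + 1^2 + 5^2 + 2^2 = 38
|b|^2 = (-2)^2 + (-1)^2 + (-4)^2 + (-1)^2 + 2^2 = 26
(a.b)^2 = (-7)^2 = 49
|a|^2 * |b|^2 = 38 * 26 = 988
Result = 49 - 988 = -939


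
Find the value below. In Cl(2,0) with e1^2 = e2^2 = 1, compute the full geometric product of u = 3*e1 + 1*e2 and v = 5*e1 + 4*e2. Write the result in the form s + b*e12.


Expand: (3*e1 + 1*e2)(5*e1 + 4*e2)
= 3*5*e1e1 + 3*4*e1e2 + 1*5*e2e1 + 1*4*e2e2
Using e1^2 = e2^2 = 1, e2e1 = -e1e2:
Scalar part s = 3*5 + 1*4 = 15 + 4 = 19
Bivector part b = 3*4 - 1*5 = 12 - 5 = 7
uv = 19 + 7*e12


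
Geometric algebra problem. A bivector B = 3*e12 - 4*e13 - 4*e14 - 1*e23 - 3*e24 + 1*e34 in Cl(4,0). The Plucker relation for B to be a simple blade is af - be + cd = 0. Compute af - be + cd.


Plucker relation: af - be + cd
a*f = 3*1 = 3
b*e = (-4)*(-3) = 12
c*d = (-4)*(-1) = 4
af - be + cd = 3 - 12 + 4
= -5


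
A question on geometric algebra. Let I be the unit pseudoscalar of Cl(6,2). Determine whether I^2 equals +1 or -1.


The pseudoscalar I = e1...e_n (product of all n generators) of Cl(p,q) satisfies I^2 = (-1)^(q + n(n-1)/2).
p = 6, q = 2, n = p + q = 8
n(n-1)/2 = 8 * 7 / 2 = 28
Exponent = q + n(n-1)/2 = 2 + 28 = 30
I^2 = (-1)^30 = +1


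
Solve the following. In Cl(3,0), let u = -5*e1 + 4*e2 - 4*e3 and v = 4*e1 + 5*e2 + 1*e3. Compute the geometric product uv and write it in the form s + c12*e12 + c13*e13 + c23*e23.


In Cl(3,0): e_i^2 = 1, e_ie_j = -e_je_i for i != j.
Scalar part = u . v = (-5)*4 + 4*5 + (-4)*1
= -20 + 20 + (-4) = -4
e12 coeff = (-5)*5 - 4*4 = -25 - 16 = -41
e13 coeff = (-5)*1 - (-4)*4 = -5 - (-16) = 11
e23 coeff = 4*1 - (-4)*5 = 4 - (-20) = 24
uv = -4 - 41*e12 + 11*e13 + 24*e23


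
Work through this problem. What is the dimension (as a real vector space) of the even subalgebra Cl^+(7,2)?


Even subalgebra dimension = 2^(n-1)
n = 7 + 2 = 9
2^(9 - 1) = 2^8 = 256
Verification: sum of C(9,k) for even k = 1 + 36 + 126 + 84 + 9 = 256
Result = 256


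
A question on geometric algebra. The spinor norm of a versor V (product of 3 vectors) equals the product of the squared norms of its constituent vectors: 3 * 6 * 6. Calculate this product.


Spinor norm N(V) = |v1|^2 * |v2|^2 * ... * |v3|^2
= 3 * 6 * 6
Running product: 3, 18, 108
N(V) = 108


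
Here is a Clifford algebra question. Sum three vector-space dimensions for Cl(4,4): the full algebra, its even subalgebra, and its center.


n = 4 + 4 = 8
Total dim = 2^8 = 256
Even subalgebra dim = 2^7 = 128
n is even, so center dim = 1
Sum = 256 + 128 + 1 = 385


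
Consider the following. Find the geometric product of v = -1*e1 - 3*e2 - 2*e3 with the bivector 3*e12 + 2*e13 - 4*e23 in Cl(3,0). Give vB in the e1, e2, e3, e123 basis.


vB has grade-1 (vector) and grade-3 (trivector) parts: vB = (v _| B) + (v ^ B).
Vector part <vB>_1:
  e1: -v2*b12 - v3*b13 = -(-3)*(3) - (-2)*(2) = 13
  e2: v1*b12 - v3*b23 = (-1)*(3) - (-2)*(-4) = -11
  e3: v1*b13 + v2*b23 = (-1)*(2) + (-3)*(-4) = 10
Trivector part <vB>_3:
  e123: v1*b23 - v2*b13 + v3*b12 = (-1)*(-4) - (-3)*(2) + (-2)*(3) = 4
vB = 13*e1 - 11*e2 + 10*e3 + 4*e123


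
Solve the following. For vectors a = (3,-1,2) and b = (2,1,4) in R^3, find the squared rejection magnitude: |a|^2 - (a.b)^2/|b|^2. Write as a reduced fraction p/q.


|a|^2 = 3^2 + (-1)^2 + 2^2 = 14
|b|^2 = 2^2 + 1^2 + 4^2 = 21
a . b = 3*2 + (-1)*1 + 2*4 = 13
(a.b)^2 = 13^2 = 169
|rej|^2 = 14 - 169/21
= (294 - 169)/21
= 125/21
In lowest terms: 125/21


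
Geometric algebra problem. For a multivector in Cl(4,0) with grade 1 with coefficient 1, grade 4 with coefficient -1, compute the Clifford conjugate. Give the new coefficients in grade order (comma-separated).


Clifford conjugate sign for grade k: (-1)^(k(k+1)/2)
Grade 1: (-1)^(1*2/2) = (-1)^1 = -1, coeff 1 -> -1
Grade 4: (-1)^(4*5/2) = (-1)^10 = 1, coeff -1 -> -1
Conjugated coefficients: -1, -1


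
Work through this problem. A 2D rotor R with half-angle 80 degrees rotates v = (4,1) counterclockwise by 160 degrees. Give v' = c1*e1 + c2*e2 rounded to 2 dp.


Rotor R = cos(80deg) - sin(80deg)*e12
Rotation angle theta = 2 * 80 = 160 degrees
v' = R*v*~R rotates v by theta.
cos(160deg) = -0.9397, sin(160deg) = 0.3420
v'_1 = 4*cos(160deg) - 1*sin(160deg)
= 4*(-0.9397) - 1*0.3420
= -4.10
v'_2 = 4*sin(160deg) + 1*cos(160deg)
= 4*0.3420 + 1*(-0.9397)
= 0.43
v' = -4.10*e1 + 0.43*e2


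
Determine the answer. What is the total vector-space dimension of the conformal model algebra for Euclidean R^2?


The conformal model of R^2 uses Cl(3,1): the 2 Euclidean generators plus two extra orthogonal generators e+ (e+^2 = +1) and e- (e-^2 = -1), from which the null vectors e0, einf are built.
Number of generators m = 2 + 2 = 4.
dim Cl(p,q) = 2^m = 2^4 = 16


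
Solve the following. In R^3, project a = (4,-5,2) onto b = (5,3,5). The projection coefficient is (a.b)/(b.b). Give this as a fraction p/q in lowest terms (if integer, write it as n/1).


Projection coefficient = (a . b) / (b . b)
a . b = 4*5 + (-5)*3 + 2*5
= 20 + (-15) + 10 = 15
b . b = 5^2 + 3^2 + 5^2
= 25 + 9 + 25 = 59
Coefficient = 15/59
In lowest terms: 15/59


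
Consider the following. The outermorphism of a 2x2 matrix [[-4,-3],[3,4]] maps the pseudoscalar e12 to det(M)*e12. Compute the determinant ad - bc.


The outermorphism of a linear map f sends e1^e2 to f(e1)^f(e2).
f(e1) = -4*e1 + 3*e2
f(e2) = -3*e1 + 4*e2
f(e1) ^ f(e2) = (-4*e1 + 3*e2) ^ (-3*e1 + 4*e2)
= (-4)*4*e12 + 3*(-3)*e21
= (-16 - (-9))*e12
= -7*e12
Coefficient = -7


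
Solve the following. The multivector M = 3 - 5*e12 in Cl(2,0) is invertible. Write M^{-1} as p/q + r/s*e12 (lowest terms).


M = 3 - 5*e12, where e12^2 = -1.
Since M commutes with its reverse ~M = a - b*e12, M * ~M = a^2 - b^2*e12^2 = a^2 + b^2.
So M^{-1} = ~M / (a^2 + b^2) = (a - b*e12)/(a^2 + b^2).
a^2 + b^2 = 9 + 25 = 34
Scalar part = 3/34 = 3/34
Bivector coeff = 5/34 = 5/34
M^{-1} = 3/34 + 5/34*e12


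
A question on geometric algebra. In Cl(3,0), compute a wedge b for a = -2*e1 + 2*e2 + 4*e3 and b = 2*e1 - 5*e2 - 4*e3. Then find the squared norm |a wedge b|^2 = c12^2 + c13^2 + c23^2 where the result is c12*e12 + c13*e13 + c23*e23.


a wedge b = (a1*b2 - a2*b1)*e12 + (a1*b3 - a3*b1)*e13 + (a2*b3 - a3*b2)*e23
e12 coeff: (-2)*(-5) - 2*2 = 10 - 4 = 6
e13 coeff: (-2)*(-4) - 4*2 = 8 - 8 = 0
e23 coeff: 2*(-4) - 4*(-5) = -8 - (-20) = 12
|a wedge b|^2 = 6^2 + 0^2 + 12^2
= 36 + 0 + 144
= 180


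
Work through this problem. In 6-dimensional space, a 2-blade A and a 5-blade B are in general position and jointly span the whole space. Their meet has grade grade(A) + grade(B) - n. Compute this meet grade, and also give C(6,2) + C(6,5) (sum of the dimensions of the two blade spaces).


Meet grade = grade(A) + grade(B) - n
= 2 + 5 - 6 = 1
C(6,2) = 15
C(6,5) = 6
dim_A + dim_B = 15 + 6 = 21


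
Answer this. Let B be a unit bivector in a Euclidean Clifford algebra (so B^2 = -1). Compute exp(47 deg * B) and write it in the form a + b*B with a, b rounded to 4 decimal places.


For a unit bivector B with B^2 = -1, the exponential series gives
e^(theta*B) = cos(theta) + sin(theta)*B (the GA analogue of Euler's formula).
theta = 47 degrees = 0.820305 rad
cos(47 deg) = 0.6820
sin(47 deg) = 0.7314
exp(theta*B) = 0.6820 + 0.7314*B


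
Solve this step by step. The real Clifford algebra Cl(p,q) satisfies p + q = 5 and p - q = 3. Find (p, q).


We need p + q = 5 and p - q = 3.
Adding: 2p = 5 + 3 = 8, so p = 4.
Then q = 5 - 4 = 1.
(p, q) = (4, 1)


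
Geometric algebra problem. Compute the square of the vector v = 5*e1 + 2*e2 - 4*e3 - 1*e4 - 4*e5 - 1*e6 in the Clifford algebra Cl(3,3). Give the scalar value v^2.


v^2 = sum of c_i^2 * e_i^2
Positive signature terms (e_i^2 = +1): 5^2 + 2^2 + (-4)^2 = 45
Negative signature terms (e_j^2 = -1): (-1)^2 + (-4)^2 + (-1)^2 = 18
v^2 = 45 - 18 = 27


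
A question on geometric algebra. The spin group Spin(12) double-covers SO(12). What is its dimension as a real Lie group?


Spin(n) double-covers SO(n); both have Lie algebra so(n) of dimension n(n-1)/2.
n = 12
n(n-1) = 12 * 11 = 132
dim Spin(12) = 132/2 = 66


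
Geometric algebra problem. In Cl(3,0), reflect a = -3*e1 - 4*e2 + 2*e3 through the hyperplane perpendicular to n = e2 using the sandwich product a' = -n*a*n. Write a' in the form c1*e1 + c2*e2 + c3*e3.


Reflection formula: a' = -n*a*n, with n = e2 (unit vector, n^2 = 1).
For reflection through hyperplane perp to e2:
The component along e2 flips sign, others stay.
a = (-3, -4, 2)
a' = (-3, 4, 2)
a' = -3*e1 + 4*e2 + 2*e3


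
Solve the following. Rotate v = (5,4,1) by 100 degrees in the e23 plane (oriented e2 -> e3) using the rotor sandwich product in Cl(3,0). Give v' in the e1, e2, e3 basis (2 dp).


Rotor R = cos(50deg) - sin(50deg)*e23
Rotation angle theta = 2 * 50 = 100 degrees in the e23 plane (e2 -> e3).
The component perpendicular to the plane (e1) is invariant: v'_1 = v1 = 5.00
cos(100deg) = -0.1736, sin(100deg) = 0.9848
v'_2 = v2*cos(theta) - v3*sin(theta) = 4*(-0.1736) - 1*0.9848 = -1.68
v'_3 = v2*sin(theta) + v3*cos(theta) = 4*0.9848 + 1*(-0.1736) = 3.77
v' = 5.00*e1 - 1.68*e2 + 3.77*e3


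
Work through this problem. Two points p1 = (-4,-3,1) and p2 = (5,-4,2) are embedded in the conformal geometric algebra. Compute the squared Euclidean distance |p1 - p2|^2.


p1 - p2 = (-9, 1, -1)
|p1 - p2|^2 = (-9)^2 + 1^2 + (-1)^2
= 81 + 1 + 1
= 83
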